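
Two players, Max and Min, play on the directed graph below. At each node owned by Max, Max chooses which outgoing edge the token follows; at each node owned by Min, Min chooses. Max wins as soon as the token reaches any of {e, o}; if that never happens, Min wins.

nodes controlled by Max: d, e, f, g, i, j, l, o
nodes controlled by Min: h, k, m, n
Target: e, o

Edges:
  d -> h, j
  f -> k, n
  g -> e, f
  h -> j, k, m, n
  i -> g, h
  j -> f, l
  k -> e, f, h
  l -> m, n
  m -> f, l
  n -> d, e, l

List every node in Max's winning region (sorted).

e, g, i, o

A0 = {e, o}
A1: add {g} — g (Max) has g→e.
A2: add {i} — i (Max) has i→g.
A3 = A2; e.g. d (Max) has no edge into A2. Fixed point.
Max's winning region = {e, g, i, o}.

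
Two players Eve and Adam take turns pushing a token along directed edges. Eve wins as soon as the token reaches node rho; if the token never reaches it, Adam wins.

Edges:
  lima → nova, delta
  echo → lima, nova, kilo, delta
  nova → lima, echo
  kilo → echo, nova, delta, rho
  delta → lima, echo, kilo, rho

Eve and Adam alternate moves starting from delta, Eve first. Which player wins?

Eve

Track states (vertex, player-to-move).
A0 = {(rho,Eve), (rho,Adam)}
A1: add {(kilo,Eve), (delta,Eve)}.
(delta,Eve) ∈ A1 ⇒ Eve forces the target.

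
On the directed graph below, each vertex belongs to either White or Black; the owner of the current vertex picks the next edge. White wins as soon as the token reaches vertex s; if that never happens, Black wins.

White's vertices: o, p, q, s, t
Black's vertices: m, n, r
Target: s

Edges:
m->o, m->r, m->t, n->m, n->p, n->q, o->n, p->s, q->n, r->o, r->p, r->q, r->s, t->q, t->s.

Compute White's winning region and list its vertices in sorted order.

p, s, t

A0 = {s}
A1: add {p, t} — p (White) has p→s; t (White) has t→s.
A2 = A1; e.g. m (Black) can still go to o. Fixed point.
White's winning region = {p, s, t}.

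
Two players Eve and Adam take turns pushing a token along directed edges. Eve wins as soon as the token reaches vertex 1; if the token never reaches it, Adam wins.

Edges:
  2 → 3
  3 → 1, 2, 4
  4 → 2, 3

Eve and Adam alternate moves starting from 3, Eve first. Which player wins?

Eve

Track states (vertex, player-to-move).
A0 = {(1,Eve), (1,Adam)}
A1: add {(3,Eve)}.
(3,Eve) ∈ A1 ⇒ Eve forces the target.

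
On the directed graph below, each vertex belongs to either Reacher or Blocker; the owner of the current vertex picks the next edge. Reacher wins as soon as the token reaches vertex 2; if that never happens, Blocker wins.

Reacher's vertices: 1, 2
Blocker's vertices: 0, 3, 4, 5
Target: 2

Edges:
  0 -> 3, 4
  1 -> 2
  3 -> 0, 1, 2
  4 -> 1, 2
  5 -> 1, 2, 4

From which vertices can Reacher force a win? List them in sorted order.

A0 = {2}
A1: add {1} — 1 (Reacher) has 1→2.
A2: add {4} — 4 (Blocker): all of {1, 2} already in.
A3: add {5} — 5 (Blocker): all of {1, 2, 4} already in.
A4 = A3; e.g. 0 (Blocker) can still go to 3. Fixed point.
Reacher's winning region = {1, 2, 4, 5}.

1, 2, 4, 5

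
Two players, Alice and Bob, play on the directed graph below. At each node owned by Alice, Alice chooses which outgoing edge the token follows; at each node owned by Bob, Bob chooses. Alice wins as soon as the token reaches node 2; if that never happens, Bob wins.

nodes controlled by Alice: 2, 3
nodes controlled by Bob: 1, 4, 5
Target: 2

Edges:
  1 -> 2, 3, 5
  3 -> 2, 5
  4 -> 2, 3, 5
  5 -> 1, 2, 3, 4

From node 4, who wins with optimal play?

A0 = {2}
A1: add {3} — 3 (Alice) has 3→2.
A2 = A1; e.g. 1 (Bob) can still go to 5. Fixed point.
4 never enters the attractor, so Bob can avoid the target forever.

Bob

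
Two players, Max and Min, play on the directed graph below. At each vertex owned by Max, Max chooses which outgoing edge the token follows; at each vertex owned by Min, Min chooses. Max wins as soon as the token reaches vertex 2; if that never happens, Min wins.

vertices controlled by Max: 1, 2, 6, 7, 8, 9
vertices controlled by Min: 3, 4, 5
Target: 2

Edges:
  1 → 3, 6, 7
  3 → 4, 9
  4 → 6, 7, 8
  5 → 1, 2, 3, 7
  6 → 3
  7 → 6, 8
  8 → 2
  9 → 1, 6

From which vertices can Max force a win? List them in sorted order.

A0 = {2}
A1: add {8} — 8 (Max) has 8→2.
A2: add {7} — 7 (Max) has 7→8.
A3: add {1} — 1 (Max) has 1→7.
A4: add {9} — 9 (Max) has 9→1.
A5 = A4; e.g. 3 (Min) can still go to 4. Fixed point.
Max's winning region = {1, 2, 7, 8, 9}.

1, 2, 7, 8, 9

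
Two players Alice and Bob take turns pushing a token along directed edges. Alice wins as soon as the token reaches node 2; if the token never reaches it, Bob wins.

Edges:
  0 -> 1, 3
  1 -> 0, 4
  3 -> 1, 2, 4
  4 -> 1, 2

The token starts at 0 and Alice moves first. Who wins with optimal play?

Track states (vertex, player-to-move).
A0 = {(2,Alice), (2,Bob)}
A1: add {(3,Alice), (4,Alice)}.
A2 = A1; e.g. (0,Alice) stays out. (0,Alice) never enters ⇒ Bob avoids the target.

Bob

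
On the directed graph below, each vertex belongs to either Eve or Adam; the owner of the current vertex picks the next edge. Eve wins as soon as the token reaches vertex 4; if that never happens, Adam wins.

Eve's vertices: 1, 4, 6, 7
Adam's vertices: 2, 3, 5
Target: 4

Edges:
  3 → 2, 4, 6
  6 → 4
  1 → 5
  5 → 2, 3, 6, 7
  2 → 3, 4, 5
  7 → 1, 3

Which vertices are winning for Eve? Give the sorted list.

4, 6

A0 = {4}
A1: add {6} — 6 (Eve) has 6→4.
A2 = A1; e.g. 1 (Eve) has no edge into A1. Fixed point.
Eve's winning region = {4, 6}.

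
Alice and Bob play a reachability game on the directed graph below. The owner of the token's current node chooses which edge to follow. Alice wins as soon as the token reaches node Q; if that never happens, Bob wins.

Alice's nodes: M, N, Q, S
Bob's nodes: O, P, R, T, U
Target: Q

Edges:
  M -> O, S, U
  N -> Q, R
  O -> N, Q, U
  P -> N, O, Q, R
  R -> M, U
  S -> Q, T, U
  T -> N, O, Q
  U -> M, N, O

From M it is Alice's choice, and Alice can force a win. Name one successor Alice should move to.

S

A0 = {Q}
A1: add {N, S} — N (Alice) has N→Q; S (Alice) has S→Q.
A2: add {M} — M (Alice) has M→S.
A3 = A2; e.g. O (Bob) can still go to U. Fixed point.
From M, successor S is in the attractor (rank 1); the other successors O, U are not.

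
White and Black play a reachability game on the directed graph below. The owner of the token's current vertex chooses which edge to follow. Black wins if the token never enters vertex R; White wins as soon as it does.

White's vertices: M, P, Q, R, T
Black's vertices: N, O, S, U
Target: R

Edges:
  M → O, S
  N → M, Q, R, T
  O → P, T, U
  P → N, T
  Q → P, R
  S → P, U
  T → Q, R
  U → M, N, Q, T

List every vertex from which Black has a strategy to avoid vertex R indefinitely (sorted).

M, N, O, S, U

A0 = {R}
A1: add {Q, T} — Q (White) has Q→R; T (White) has T→R.
A2: add {P} — P (White) has P→T.
A3 = A2; e.g. M (White) has no edge into A2. Fixed point.
White's attractor = {P, Q, R, T}; Black avoids the target exactly from the complement.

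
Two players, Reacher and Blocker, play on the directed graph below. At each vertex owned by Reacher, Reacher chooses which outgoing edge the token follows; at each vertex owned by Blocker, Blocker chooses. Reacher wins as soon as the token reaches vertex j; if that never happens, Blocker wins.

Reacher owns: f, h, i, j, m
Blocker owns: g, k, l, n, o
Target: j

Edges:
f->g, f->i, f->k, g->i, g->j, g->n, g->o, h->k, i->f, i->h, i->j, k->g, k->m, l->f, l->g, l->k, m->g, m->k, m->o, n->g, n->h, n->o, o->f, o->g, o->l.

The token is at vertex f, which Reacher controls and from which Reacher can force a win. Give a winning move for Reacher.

A0 = {j}
A1: add {i} — i (Reacher) has i→j.
A2: add {f} — f (Reacher) has f→i.
A3 = A2; e.g. g (Blocker) can still go to n. Fixed point.
From f, successor i is in the attractor (rank 1); the other successors g, k are not.

i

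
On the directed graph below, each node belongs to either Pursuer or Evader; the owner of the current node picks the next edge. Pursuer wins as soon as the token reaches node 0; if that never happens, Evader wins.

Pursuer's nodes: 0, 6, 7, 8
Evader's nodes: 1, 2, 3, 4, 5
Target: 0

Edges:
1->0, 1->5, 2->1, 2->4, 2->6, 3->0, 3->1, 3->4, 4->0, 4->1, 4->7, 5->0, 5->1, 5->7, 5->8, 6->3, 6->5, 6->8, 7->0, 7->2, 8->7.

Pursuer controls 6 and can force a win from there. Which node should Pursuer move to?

8

A0 = {0}
A1: add {7} — 7 (Pursuer) has 7→0.
A2: add {8} — 8 (Pursuer) has 8→7.
A3: add {6} — 6 (Pursuer) has 6→8.
A4 = A3; e.g. 1 (Evader) can still go to 5. Fixed point.
From 6, successor 8 is in the attractor (rank 2); the other successors 3, 5 are not.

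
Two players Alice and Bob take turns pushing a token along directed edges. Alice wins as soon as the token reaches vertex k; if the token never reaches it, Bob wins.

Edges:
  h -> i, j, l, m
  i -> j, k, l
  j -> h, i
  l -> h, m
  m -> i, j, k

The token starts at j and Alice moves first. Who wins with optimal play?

Bob

Track states (vertex, player-to-move).
A0 = {(k,Alice), (k,Bob)}
A1: add {(i,Alice), (m,Alice)}.
A2 = A1; e.g. (h,Alice) stays out. (j,Alice) never enters ⇒ Bob avoids the target.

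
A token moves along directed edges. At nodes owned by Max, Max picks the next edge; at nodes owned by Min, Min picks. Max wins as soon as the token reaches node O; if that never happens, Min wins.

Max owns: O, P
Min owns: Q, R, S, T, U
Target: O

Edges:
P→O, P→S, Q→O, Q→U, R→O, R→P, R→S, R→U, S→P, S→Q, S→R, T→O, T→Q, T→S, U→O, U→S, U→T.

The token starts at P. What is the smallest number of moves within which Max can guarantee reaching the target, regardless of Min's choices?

1

A0 = {O}
A1: add {P} — P (Max) has P→O.
A2 = A1; e.g. Q (Min) can still go to U. Fixed point.
P enters the attractor at level 1, so Max can force the target in 1 move from there.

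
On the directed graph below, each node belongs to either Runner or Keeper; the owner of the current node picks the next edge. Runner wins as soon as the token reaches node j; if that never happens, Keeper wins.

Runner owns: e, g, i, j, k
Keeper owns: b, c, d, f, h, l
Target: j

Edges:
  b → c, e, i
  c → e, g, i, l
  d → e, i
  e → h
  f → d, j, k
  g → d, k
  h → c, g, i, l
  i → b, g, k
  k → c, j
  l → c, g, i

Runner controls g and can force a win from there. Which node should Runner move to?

A0 = {j}
A1: add {k} — k (Runner) has k→j.
A2: add {g, i} — g (Runner) has g→k; i (Runner) has i→k.
A3 = A2; e.g. b (Keeper) can still go to c. Fixed point.
From g, successor k is in the attractor (rank 1); the other successor d is not.

k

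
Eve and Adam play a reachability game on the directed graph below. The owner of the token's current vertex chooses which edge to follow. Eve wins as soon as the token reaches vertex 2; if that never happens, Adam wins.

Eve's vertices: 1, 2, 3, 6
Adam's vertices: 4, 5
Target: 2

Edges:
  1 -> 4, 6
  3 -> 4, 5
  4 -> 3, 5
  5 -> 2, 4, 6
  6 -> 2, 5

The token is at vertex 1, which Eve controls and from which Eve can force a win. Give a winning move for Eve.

6

A0 = {2}
A1: add {6} — 6 (Eve) has 6→2.
A2: add {1} — 1 (Eve) has 1→6.
A3 = A2; e.g. 3 (Eve) has no edge into A2. Fixed point.
From 1, successor 6 is in the attractor (rank 1); the other successor 4 is not.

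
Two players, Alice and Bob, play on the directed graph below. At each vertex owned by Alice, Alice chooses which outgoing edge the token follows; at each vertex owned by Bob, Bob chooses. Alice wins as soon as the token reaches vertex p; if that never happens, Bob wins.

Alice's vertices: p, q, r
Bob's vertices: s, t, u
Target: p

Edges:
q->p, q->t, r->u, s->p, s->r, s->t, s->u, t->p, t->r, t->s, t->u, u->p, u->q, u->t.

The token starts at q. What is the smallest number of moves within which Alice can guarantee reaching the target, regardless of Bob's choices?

A0 = {p}
A1: add {q} — q (Alice) has q→p.
A2 = A1; e.g. r (Alice) has no edge into A1. Fixed point.
q enters the attractor at level 1, so Alice can force the target in 1 move from there.

1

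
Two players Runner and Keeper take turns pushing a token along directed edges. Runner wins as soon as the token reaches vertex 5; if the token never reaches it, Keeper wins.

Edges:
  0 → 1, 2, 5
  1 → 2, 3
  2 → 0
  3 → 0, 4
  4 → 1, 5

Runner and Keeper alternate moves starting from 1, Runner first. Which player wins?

Track states (vertex, player-to-move).
A0 = {(5,Runner), (5,Keeper)}
A1: add {(0,Runner), (4,Runner)}.
A2: add {(2,Keeper), (3,Keeper)}.
A3: add {(1,Runner)}.
(1,Runner) ∈ A3 ⇒ Runner forces the target.

Runner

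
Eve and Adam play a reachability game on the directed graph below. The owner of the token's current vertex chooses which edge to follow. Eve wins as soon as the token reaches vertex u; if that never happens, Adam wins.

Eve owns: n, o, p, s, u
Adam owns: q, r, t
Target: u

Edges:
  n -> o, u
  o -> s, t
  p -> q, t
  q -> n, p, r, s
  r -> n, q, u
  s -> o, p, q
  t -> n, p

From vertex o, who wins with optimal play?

Adam

A0 = {u}
A1: add {n} — n (Eve) has n→u.
A2 = A1; e.g. o (Eve) has no edge into A1. Fixed point.
o never enters the attractor, so Adam can avoid the target forever.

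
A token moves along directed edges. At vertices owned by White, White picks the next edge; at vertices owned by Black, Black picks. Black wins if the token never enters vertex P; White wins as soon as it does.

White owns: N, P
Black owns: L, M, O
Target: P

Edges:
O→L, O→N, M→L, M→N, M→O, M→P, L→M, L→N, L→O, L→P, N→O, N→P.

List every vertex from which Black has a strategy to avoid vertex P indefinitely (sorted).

A0 = {P}
A1: add {N} — N (White) has N→P.
A2 = A1; e.g. L (Black) can still go to M. Fixed point.
White's attractor = {N, P}; Black avoids the target exactly from the complement.

L, M, O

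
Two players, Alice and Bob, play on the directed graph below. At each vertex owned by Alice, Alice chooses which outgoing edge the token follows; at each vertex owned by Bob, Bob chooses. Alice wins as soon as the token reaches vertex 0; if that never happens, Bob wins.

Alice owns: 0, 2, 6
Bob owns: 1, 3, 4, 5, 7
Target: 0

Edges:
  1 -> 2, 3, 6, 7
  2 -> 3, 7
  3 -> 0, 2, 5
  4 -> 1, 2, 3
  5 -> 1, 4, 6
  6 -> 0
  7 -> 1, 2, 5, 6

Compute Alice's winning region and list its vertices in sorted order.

A0 = {0}
A1: add {6} — 6 (Alice) has 6→0.
A2 = A1; e.g. 1 (Bob) can still go to 2. Fixed point.
Alice's winning region = {0, 6}.

0, 6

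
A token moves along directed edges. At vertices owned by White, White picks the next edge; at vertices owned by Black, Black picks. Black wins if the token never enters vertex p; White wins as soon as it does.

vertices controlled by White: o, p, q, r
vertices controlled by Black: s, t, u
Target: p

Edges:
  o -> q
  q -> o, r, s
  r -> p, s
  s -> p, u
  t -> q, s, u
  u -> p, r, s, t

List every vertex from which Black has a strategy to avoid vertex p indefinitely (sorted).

s, t, u

A0 = {p}
A1: add {r} — r (White) has r→p.
A2: add {q} — q (White) has q→r.
A3: add {o} — o (White) has o→q.
A4 = A3; e.g. s (Black) can still go to u. Fixed point.
White's attractor = {o, p, q, r}; Black avoids the target exactly from the complement.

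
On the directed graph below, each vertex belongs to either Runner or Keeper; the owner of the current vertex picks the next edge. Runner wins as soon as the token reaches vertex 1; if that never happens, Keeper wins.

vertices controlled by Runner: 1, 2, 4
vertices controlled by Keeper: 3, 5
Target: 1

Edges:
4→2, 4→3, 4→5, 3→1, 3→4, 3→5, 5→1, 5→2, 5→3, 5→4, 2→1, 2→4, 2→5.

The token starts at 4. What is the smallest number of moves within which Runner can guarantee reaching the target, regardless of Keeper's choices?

2

A0 = {1}
A1: add {2} — 2 (Runner) has 2→1.
A2: add {4} — 4 (Runner) has 4→2.
A3 = A2; e.g. 3 (Keeper) can still go to 5. Fixed point.
4 enters the attractor at level 2, so Runner can force the target in 2 moves from there.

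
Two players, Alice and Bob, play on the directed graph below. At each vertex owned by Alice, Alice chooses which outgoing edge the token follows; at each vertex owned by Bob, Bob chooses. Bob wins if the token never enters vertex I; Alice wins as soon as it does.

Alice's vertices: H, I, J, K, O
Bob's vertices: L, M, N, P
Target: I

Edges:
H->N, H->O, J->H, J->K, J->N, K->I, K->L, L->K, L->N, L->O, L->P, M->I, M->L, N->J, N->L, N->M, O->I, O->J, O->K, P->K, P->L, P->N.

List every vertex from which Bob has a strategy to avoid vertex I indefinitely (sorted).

A0 = {I}
A1: add {K, O} — K (Alice) has K→I; O (Alice) has O→I.
A2: add {H, J} — H (Alice) has H→O; J (Alice) has J→K.
A3 = A2; e.g. L (Bob) can still go to N. Fixed point.
Alice's attractor = {H, I, J, K, O}; Bob avoids the target exactly from the complement.

L, M, N, P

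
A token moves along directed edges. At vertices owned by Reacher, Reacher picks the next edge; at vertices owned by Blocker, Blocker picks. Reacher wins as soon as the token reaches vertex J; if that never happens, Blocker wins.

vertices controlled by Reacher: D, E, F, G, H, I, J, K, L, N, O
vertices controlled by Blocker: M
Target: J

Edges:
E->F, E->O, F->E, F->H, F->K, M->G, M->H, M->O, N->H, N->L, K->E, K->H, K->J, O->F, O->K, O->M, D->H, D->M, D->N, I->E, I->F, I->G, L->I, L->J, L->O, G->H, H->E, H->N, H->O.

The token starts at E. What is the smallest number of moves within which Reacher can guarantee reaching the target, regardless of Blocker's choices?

3

A0 = {J}
A1: add {K, L} — K (Reacher) has K→J; L (Reacher) has L→J.
A2: add {F, N, O} — F (Reacher) has F→K; N (Reacher) has N→L; O (Reacher) has O→K.
A3: add {D, E, H, I} — D (Reacher) has D→N; E (Reacher) has E→F; H (Reacher) has H→N; I (Reacher) has I→F.
E enters the attractor at level 3, so Reacher can force the target in 3 moves from there.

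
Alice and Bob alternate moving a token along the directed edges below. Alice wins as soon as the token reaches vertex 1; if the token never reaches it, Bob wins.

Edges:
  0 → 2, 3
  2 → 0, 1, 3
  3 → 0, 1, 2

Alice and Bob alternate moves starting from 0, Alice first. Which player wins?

Bob

Track states (vertex, player-to-move).
A0 = {(1,Alice), (1,Bob)}
A1: add {(2,Alice), (3,Alice)}.
A2: add {(0,Bob)}.
A3 = A2; e.g. (0,Alice) stays out. (0,Alice) never enters ⇒ Bob avoids the target.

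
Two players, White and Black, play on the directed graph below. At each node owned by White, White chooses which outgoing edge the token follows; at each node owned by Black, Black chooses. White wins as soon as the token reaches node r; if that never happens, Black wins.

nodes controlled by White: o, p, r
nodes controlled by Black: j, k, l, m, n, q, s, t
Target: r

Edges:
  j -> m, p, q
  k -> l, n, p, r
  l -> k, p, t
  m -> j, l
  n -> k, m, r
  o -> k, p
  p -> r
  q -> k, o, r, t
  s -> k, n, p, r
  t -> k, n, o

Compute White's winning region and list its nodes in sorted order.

A0 = {r}
A1: add {p} — p (White) has p→r.
A2: add {o} — o (White) has o→p.
A3 = A2; e.g. j (Black) can still go to m. Fixed point.
White's winning region = {o, p, r}.

o, p, r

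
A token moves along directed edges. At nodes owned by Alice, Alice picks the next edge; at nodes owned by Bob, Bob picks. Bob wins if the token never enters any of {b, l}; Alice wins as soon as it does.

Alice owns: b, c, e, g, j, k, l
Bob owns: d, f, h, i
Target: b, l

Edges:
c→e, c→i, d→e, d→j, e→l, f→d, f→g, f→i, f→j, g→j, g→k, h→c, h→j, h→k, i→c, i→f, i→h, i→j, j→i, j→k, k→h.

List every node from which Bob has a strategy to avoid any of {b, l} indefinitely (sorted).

A0 = {b, l}
A1: add {e} — e (Alice) has e→l.
A2: add {c} — c (Alice) has c→e.
A3 = A2; e.g. d (Bob) can still go to j. Fixed point.
Alice's attractor = {b, c, e, l}; Bob avoids the target exactly from the complement.

d, f, g, h, i, j, k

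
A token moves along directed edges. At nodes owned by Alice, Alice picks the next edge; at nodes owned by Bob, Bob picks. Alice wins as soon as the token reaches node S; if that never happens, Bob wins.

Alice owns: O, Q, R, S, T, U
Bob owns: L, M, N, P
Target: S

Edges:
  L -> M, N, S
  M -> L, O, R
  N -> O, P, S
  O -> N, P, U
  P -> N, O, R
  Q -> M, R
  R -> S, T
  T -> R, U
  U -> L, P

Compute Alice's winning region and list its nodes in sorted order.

A0 = {S}
A1: add {R} — R (Alice) has R→S.
A2: add {Q, T} — Q (Alice) has Q→R; T (Alice) has T→R.
A3 = A2; e.g. L (Bob) can still go to M. Fixed point.
Alice's winning region = {Q, R, S, T}.

Q, R, S, T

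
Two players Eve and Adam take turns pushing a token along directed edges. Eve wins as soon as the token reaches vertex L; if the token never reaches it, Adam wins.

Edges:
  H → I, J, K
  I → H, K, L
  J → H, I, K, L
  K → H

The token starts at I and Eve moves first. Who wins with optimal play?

Track states (vertex, player-to-move).
A0 = {(L,Eve), (L,Adam)}
A1: add {(I,Eve), (J,Eve)}.
(I,Eve) ∈ A1 ⇒ Eve forces the target.

Eve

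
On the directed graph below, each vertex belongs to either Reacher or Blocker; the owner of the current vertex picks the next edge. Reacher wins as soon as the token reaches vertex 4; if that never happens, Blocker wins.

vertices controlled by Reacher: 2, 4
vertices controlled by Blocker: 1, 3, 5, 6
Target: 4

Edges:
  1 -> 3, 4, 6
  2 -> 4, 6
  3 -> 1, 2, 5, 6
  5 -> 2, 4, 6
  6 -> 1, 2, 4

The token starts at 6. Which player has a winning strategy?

A0 = {4}
A1: add {2} — 2 (Reacher) has 2→4.
A2 = A1; e.g. 1 (Blocker) can still go to 3. Fixed point.
6 never enters the attractor, so Blocker can avoid the target forever.

Blocker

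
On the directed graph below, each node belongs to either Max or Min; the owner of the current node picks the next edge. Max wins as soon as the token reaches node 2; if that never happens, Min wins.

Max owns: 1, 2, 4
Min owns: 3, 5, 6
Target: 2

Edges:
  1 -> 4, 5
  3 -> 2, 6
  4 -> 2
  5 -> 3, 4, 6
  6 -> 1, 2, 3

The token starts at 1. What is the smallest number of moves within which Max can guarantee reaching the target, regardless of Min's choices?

A0 = {2}
A1: add {4} — 4 (Max) has 4→2.
A2: add {1} — 1 (Max) has 1→4.
A3 = A2; e.g. 3 (Min) can still go to 6. Fixed point.
1 enters the attractor at level 2, so Max can force the target in 2 moves from there.

2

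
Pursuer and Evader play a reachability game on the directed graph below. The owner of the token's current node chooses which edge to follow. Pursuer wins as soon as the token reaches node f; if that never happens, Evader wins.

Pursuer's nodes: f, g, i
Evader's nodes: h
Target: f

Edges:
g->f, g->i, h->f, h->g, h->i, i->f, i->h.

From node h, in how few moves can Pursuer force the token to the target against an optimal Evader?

A0 = {f}
A1: add {g, i} — g (Pursuer) has g→f; i (Pursuer) has i→f.
A2: add {h} — h (Evader): all of {f, g, i} already in.
A2 = all vertices. Fixed point.
h enters the attractor at level 2, so Pursuer can force the target in 2 moves from there.

2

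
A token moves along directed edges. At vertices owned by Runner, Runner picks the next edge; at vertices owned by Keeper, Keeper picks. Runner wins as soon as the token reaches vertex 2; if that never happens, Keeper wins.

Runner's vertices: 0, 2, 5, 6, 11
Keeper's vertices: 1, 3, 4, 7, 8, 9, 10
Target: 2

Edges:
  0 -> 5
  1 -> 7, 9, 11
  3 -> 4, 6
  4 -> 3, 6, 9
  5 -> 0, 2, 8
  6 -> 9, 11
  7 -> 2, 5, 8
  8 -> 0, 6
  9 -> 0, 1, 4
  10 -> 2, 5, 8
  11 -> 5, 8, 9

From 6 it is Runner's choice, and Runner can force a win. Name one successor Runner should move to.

11

A0 = {2}
A1: add {5} — 5 (Runner) has 5→2.
A2: add {0, 11} — 0 (Runner) has 0→5; 11 (Runner) has 11→5.
A3: add {6} — 6 (Runner) has 6→11.
A4: add {8} — 8 (Keeper): all of {0, 6} already in.
A5: add {7, 10} — 7 (Keeper): all of {2, 5, 8} already in; 10 (Keeper): all of {2, 5, 8} already in.
A6 = A5; e.g. 1 (Keeper) can still go to 9. Fixed point.
From 6, successor 11 is in the attractor (rank 2); the other successor 9 is not.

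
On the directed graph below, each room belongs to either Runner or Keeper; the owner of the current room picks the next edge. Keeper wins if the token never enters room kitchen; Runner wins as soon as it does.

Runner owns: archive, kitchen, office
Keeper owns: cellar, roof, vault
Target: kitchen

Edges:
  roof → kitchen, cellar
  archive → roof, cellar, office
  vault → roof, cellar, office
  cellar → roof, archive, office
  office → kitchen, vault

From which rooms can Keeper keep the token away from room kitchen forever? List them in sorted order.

A0 = {kitchen}
A1: add {office} — office (Runner) has office→kitchen.
A2: add {archive} — archive (Runner) has archive→office.
A3 = A2; e.g. roof (Keeper) can still go to cellar. Fixed point.
Runner's attractor = {archive, kitchen, office}; Keeper avoids the target exactly from the complement.

cellar, roof, vault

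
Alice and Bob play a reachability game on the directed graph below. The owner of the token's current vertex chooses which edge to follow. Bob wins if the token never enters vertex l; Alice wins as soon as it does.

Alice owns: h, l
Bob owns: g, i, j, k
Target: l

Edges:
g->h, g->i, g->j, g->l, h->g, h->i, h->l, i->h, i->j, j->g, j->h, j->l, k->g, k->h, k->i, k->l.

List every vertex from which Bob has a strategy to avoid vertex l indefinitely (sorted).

g, i, j, k

A0 = {l}
A1: add {h} — h (Alice) has h→l.
A2 = A1; e.g. g (Bob) can still go to i. Fixed point.
Alice's attractor = {h, l}; Bob avoids the target exactly from the complement.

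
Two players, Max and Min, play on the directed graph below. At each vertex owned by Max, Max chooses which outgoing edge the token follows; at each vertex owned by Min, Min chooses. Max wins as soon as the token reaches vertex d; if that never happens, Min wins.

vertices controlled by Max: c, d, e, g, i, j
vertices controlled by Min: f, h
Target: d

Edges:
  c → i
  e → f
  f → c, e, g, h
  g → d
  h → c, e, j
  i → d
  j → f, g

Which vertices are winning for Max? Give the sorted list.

A0 = {d}
A1: add {g, i} — g (Max) has g→d; i (Max) has i→d.
A2: add {c, j} — c (Max) has c→i; j (Max) has j→g.
A3 = A2; e.g. e (Max) has no edge into A2. Fixed point.
Max's winning region = {c, d, g, i, j}.

c, d, g, i, j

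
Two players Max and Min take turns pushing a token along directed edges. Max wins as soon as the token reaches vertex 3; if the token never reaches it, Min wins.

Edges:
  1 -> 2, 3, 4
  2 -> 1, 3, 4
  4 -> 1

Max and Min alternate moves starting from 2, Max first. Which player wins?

Track states (vertex, player-to-move).
A0 = {(3,Max), (3,Min)}
A1: add {(1,Max), (2,Max)}.
(2,Max) ∈ A1 ⇒ Max forces the target.

Max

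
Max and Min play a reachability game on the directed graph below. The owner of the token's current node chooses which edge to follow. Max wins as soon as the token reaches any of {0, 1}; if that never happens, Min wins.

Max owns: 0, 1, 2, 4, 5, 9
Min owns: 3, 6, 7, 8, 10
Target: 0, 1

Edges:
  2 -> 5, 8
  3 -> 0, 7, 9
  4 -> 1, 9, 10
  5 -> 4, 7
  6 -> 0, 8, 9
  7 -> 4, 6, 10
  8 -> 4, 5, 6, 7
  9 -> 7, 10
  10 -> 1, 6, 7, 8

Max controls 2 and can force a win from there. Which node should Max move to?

5

A0 = {0, 1}
A1: add {4} — 4 (Max) has 4→1.
A2: add {5} — 5 (Max) has 5→4.
A3: add {2} — 2 (Max) has 2→5.
A4 = A3; e.g. 3 (Min) can still go to 7. Fixed point.
From 2, successor 5 is in the attractor (rank 2); the other successor 8 is not.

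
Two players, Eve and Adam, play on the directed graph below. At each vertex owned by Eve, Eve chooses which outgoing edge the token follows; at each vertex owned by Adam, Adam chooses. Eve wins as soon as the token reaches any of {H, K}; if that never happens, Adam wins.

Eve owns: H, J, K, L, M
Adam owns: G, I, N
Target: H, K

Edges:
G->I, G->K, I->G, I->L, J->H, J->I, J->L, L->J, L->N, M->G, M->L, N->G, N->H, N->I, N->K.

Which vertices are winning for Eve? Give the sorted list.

A0 = {H, K}
A1: add {J} — J (Eve) has J→H.
A2: add {L} — L (Eve) has L→J.
A3: add {M} — M (Eve) has M→L.
A4 = A3; e.g. G (Adam) can still go to I. Fixed point.
Eve's winning region = {H, J, K, L, M}.

H, J, K, L, M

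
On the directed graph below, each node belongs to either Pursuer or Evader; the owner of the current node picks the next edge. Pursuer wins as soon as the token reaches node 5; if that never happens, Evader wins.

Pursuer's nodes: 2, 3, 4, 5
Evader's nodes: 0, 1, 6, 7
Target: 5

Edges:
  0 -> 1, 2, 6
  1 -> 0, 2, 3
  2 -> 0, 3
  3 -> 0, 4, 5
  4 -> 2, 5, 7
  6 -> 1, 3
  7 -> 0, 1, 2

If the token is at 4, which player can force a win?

Pursuer

A0 = {5}
A1: add {3, 4} — 3 (Pursuer) has 3→5; 4 (Pursuer) has 4→5.
4 ∈ A1, so Pursuer can force the target.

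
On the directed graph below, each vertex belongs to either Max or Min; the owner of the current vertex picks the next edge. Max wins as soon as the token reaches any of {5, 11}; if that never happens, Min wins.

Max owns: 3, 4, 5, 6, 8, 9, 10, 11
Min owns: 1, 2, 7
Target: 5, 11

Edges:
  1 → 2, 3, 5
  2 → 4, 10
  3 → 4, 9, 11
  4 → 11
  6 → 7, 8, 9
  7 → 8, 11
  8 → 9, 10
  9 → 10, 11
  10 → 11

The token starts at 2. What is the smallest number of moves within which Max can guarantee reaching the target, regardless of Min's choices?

2

A0 = {5, 11}
A1: add {3, 4, 9, 10} — 3 (Max) has 3→11; 4 (Max) has 4→11; 9 (Max) has 9→11; 10 (Max) has 10→11.
A2: add {2, 6, 8} — 2 (Min): all of {4, 10} already in; 6 (Max) has 6→9; 8 (Max) has 8→9.
2 enters the attractor at level 2, so Max can force the target in 2 moves from there.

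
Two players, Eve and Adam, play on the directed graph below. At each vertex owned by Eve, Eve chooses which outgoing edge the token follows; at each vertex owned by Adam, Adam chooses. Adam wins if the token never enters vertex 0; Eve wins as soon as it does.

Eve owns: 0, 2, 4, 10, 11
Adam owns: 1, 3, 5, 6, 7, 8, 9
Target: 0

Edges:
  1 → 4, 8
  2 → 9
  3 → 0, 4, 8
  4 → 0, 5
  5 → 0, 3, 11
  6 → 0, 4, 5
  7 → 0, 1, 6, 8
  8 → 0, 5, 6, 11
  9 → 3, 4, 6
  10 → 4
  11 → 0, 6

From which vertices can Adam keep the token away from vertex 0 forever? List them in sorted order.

1, 2, 3, 5, 6, 7, 8, 9

A0 = {0}
A1: add {4, 11} — 4 (Eve) has 4→0; 11 (Eve) has 11→0.
A2: add {10} — 10 (Eve) has 10→4.
A3 = A2; e.g. 1 (Adam) can still go to 8. Fixed point.
Eve's attractor = {0, 4, 10, 11}; Adam avoids the target exactly from the complement.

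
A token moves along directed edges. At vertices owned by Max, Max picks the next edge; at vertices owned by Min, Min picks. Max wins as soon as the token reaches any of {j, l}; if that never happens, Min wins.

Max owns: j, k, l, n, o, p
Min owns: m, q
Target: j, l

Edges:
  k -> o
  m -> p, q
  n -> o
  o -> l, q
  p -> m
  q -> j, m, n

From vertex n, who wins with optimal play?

Max

A0 = {j, l}
A1: add {o} — o (Max) has o→l.
A2: add {k, n} — k (Max) has k→o; n (Max) has n→o.
A3 = A2; e.g. m (Min) can still go to p. Fixed point.
n ∈ A2, so Max can force the target.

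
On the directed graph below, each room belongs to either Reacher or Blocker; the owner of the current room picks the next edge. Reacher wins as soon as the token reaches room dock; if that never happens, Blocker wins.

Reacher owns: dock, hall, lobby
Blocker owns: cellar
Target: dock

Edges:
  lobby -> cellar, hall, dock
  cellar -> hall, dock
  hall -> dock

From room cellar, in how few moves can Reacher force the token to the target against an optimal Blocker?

A0 = {dock}
A1: add {hall, lobby} — lobby (Reacher) has lobby→dock; hall (Reacher) has hall→dock.
A2: add {cellar} — cellar (Blocker): all of {hall, dock} already in.
A2 = all vertices. Fixed point.
cellar enters the attractor at level 2, so Reacher can force the target in 2 moves from there.

2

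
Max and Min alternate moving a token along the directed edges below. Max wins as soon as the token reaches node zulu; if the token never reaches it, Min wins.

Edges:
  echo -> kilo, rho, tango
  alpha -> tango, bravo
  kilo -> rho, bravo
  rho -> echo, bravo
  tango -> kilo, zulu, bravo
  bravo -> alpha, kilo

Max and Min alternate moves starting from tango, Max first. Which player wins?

Track states (vertex, player-to-move).
A0 = {(zulu,Max), (zulu,Min)}
A1: add {(tango,Max)}.
(tango,Max) ∈ A1 ⇒ Max forces the target.

Max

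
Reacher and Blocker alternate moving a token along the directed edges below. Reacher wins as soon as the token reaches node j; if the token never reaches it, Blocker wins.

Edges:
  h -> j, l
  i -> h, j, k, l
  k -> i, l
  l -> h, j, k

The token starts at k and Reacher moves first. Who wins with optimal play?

Blocker

Track states (vertex, player-to-move).
A0 = {(j,Reacher), (j,Blocker)}
A1: add {(h,Reacher), (i,Reacher), (l,Reacher)}.
A2: add {(h,Blocker), (k,Blocker)}.
A3 = A2; e.g. (i,Blocker) stays out. (k,Reacher) never enters ⇒ Blocker avoids the target.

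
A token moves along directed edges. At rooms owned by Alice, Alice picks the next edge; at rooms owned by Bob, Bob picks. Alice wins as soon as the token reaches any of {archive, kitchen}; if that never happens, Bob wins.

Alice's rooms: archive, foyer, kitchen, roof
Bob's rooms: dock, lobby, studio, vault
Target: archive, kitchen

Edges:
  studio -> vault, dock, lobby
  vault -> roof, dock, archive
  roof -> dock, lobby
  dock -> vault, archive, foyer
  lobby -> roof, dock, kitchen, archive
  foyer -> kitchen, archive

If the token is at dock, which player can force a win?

A0 = {archive, kitchen}
A1: add {foyer} — foyer (Alice) has foyer→kitchen.
A2 = A1; e.g. studio (Bob) can still go to vault. Fixed point.
dock never enters the attractor, so Bob can avoid the target forever.

Bob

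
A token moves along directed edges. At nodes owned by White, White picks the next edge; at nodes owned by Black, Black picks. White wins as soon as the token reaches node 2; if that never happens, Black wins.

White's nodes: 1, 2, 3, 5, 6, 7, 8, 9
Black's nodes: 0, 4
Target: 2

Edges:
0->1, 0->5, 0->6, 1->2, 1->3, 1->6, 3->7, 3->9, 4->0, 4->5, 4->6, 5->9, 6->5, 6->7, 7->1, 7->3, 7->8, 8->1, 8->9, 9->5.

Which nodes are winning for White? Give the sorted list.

A0 = {2}
A1: add {1} — 1 (White) has 1→2.
A2: add {7, 8} — 7 (White) has 7→1; 8 (White) has 8→1.
A3: add {3, 6} — 3 (White) has 3→7; 6 (White) has 6→7.
A4 = A3; e.g. 0 (Black) can still go to 5. Fixed point.
White's winning region = {1, 2, 3, 6, 7, 8}.

1, 2, 3, 6, 7, 8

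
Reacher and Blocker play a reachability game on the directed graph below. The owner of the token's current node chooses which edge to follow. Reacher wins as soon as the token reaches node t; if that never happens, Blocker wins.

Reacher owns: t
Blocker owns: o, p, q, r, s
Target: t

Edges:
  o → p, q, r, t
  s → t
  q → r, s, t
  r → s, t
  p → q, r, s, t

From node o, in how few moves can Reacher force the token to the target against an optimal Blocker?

5

A0 = {t}
A1: add {s} — s (Blocker): all of {t} already in.
A2: add {r} — r (Blocker): all of {s, t} already in.
A3: add {q} — q (Blocker): all of {r, s, t} already in.
A4: add {p} — p (Blocker): all of {q, r, s, t} already in.
A5: add {o} — o (Blocker): all of {p, q, r, t} already in.
A5 = all vertices. Fixed point.
o enters the attractor at level 5, so Reacher can force the target in 5 moves from there.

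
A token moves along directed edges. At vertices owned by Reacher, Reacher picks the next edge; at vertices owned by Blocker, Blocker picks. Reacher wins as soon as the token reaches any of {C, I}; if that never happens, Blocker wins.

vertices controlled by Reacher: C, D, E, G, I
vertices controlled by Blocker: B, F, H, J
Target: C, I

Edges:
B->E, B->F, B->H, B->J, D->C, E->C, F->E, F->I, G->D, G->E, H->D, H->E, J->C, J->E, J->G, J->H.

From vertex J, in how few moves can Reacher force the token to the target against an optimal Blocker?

3

A0 = {C, I}
A1: add {D, E} — D (Reacher) has D→C; E (Reacher) has E→C.
A2: add {F, G, H} — F (Blocker): all of {E, I} already in; G (Reacher) has G→D; H (Blocker): all of {D, E} already in.
A3: add {J} — J (Blocker): all of {C, E, G, H} already in.
J enters the attractor at level 3, so Reacher can force the target in 3 moves from there.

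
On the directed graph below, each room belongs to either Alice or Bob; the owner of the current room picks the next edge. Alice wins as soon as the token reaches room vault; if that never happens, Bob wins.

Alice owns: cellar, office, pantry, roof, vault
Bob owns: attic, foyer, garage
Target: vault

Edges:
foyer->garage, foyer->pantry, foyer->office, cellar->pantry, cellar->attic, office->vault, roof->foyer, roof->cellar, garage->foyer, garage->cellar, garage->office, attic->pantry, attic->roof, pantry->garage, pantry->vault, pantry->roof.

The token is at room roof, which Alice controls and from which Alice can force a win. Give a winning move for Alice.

A0 = {vault}
A1: add {office, pantry} — pantry (Alice) has pantry→vault; office (Alice) has office→vault.
A2: add {cellar} — cellar (Alice) has cellar→pantry.
A3: add {roof} — roof (Alice) has roof→cellar.
A4: add {attic} — attic (Bob): all of {pantry, roof} already in.
A5 = A4; e.g. foyer (Bob) can still go to garage. Fixed point.
From roof, successor cellar is in the attractor (rank 2); the other successor foyer is not.

cellar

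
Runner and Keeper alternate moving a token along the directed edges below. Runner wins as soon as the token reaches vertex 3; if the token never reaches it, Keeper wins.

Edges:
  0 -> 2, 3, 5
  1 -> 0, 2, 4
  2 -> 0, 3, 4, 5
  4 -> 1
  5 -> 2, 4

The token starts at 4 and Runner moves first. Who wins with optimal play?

Keeper

Track states (vertex, player-to-move).
A0 = {(3,Runner), (3,Keeper)}
A1: add {(0,Runner), (2,Runner)}.
A2 = A1; e.g. (0,Keeper) stays out. (4,Runner) never enters ⇒ Keeper avoids the target.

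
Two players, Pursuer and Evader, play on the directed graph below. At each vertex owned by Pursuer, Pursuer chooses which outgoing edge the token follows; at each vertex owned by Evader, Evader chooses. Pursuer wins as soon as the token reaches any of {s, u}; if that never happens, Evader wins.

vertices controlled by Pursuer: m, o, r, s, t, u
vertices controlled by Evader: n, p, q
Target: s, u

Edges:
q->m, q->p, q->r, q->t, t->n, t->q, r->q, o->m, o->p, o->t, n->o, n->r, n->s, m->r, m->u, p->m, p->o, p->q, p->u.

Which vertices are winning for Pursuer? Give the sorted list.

A0 = {s, u}
A1: add {m} — m (Pursuer) has m→u.
A2: add {o} — o (Pursuer) has o→m.
A3 = A2; e.g. n (Evader) can still go to r. Fixed point.
Pursuer's winning region = {m, o, s, u}.

m, o, s, u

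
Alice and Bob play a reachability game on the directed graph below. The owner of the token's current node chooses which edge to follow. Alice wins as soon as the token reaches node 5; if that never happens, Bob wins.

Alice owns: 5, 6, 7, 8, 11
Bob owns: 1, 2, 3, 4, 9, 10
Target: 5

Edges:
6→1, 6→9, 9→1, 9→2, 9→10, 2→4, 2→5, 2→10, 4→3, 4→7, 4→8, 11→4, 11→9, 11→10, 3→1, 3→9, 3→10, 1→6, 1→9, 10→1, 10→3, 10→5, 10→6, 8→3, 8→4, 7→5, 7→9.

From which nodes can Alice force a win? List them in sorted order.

5, 7

A0 = {5}
A1: add {7} — 7 (Alice) has 7→5.
A2 = A1; e.g. 1 (Bob) can still go to 6. Fixed point.
Alice's winning region = {5, 7}.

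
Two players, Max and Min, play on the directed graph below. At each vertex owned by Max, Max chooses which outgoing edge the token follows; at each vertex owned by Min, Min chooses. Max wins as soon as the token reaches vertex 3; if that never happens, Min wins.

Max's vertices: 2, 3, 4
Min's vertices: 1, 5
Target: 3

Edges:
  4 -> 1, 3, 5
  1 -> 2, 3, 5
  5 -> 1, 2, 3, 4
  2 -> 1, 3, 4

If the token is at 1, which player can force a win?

A0 = {3}
A1: add {2, 4} — 2 (Max) has 2→3; 4 (Max) has 4→3.
A2 = A1; e.g. 1 (Min) can still go to 5. Fixed point.
1 never enters the attractor, so Min can avoid the target forever.

Min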